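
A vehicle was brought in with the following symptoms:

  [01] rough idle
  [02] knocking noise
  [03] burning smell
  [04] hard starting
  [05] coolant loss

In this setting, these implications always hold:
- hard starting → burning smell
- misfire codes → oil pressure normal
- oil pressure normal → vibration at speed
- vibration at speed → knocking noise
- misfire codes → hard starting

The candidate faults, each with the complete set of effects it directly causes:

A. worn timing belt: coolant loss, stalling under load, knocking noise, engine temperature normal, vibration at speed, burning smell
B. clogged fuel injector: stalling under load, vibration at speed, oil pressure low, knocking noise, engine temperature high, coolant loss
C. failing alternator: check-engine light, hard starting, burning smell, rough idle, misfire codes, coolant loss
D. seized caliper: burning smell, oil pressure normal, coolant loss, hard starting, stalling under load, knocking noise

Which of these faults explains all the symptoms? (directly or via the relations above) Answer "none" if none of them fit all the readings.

Checking each candidate against the observations:
(A) worn timing belt — rough idle -; knocking noise +; burning smell +; hard starting -; coolant loss +
(B) clogged fuel injector — rough idle -; knocking noise +; burning smell -; hard starting -; coolant loss +
(C) failing alternator — accounts for every observation (knocking noise through misfire codes → oil pressure normal → vibration at speed → knocking noise)
(D) seized caliper — rough idle -; knocking noise +; burning smell +; hard starting +; coolant loss +
(C) alone accounts for all the evidence.

C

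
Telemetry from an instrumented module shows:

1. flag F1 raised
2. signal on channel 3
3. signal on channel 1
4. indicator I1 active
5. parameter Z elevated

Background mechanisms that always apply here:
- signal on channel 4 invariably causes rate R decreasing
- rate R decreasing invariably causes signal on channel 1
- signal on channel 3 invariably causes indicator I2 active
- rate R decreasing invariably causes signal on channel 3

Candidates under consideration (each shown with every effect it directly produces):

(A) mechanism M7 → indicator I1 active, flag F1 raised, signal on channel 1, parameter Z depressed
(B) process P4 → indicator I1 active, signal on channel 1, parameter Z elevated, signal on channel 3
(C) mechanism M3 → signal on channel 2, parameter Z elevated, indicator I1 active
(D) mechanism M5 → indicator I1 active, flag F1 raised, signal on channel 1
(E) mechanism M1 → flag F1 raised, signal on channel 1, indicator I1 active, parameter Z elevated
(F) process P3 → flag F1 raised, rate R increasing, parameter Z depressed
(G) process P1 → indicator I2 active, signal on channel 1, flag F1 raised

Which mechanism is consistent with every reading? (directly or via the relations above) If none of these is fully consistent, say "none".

none

For each candidate, compare predicted effects to what was observed:
(A) mechanism M7 — flag F1 raised ✓; signal on channel 3 ✗; signal on channel 1 ✓; indicator I1 active ✓; parameter Z elevated ✗
(B) process P4 — does not account for flag F1 raised
(C) mechanism M3 — flag F1 raised ✗; signal on channel 3 ✗; signal on channel 1 ✗; indicator I1 active ✓; parameter Z elevated ✓
(D) mechanism M5 — flag F1 raised ✓; signal on channel 3 ✗; signal on channel 1 ✓; indicator I1 active ✓; parameter Z elevated ✗
(E) mechanism M1 — flag F1 raised ✓; signal on channel 3 ✗; signal on channel 1 ✓; indicator I1 active ✓; parameter Z elevated ✓
(F) process P3 — flag F1 raised ✓; signal on channel 3 ✗; signal on channel 1 ✗; indicator I1 active ✗; parameter Z elevated ✗
(G) process P1 — does not account for signal on channel 3, indicator I1 active, parameter Z elevated
None of the listed candidates fits everything.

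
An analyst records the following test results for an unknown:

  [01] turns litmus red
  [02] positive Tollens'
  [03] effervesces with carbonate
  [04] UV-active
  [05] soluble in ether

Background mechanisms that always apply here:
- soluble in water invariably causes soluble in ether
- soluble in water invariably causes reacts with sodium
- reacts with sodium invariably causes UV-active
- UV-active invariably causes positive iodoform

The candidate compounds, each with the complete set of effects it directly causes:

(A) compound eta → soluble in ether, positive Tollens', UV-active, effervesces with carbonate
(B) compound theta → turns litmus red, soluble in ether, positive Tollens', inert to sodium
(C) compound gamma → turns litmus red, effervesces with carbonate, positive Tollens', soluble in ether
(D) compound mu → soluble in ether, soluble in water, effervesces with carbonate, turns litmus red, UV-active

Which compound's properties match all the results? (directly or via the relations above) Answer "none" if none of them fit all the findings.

none

For each candidate, compare predicted effects to what was observed:
(A) compound eta — turns litmus red miss; positive Tollens' match; effervesces with carbonate match; UV-active match; soluble in ether match
(B) compound theta — turns litmus red match; positive Tollens' match; effervesces with carbonate miss; UV-active miss; soluble in ether match
(C) compound gamma — does not account for UV-active
(D) compound mu — turns litmus red match; positive Tollens' miss; effervesces with carbonate match; UV-active match; soluble in ether match
Every candidate fails on at least one observation.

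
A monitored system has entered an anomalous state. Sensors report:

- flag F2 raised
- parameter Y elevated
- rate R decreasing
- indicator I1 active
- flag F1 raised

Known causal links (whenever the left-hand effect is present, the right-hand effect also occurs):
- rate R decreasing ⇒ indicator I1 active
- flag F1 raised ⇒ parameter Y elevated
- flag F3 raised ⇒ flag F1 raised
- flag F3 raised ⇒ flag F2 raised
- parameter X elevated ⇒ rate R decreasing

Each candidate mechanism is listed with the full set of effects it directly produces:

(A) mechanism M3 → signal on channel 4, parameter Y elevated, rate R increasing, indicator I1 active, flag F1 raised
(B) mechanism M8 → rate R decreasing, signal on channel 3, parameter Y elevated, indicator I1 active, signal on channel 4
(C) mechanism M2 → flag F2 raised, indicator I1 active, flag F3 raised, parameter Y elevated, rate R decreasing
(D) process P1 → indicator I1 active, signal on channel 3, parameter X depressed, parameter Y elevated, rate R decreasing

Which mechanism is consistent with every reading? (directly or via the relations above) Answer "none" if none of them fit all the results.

C

For each candidate, compare predicted effects to what was observed:
(A) mechanism M3 — flag F2 raised NO; parameter Y elevated yes; rate R decreasing NO; indicator I1 active yes; flag F1 raised yes
(B) mechanism M8 — does not account for flag F2 raised, flag F1 raised
(C) mechanism M2 — flag F2 raised yes; parameter Y elevated yes; rate R decreasing yes; indicator I1 active yes; flag F1 raised yes (via flag F3 raised → flag F1 raised)
(D) process P1 — flag F2 raised NO; parameter Y elevated yes; rate R decreasing yes; indicator I1 active yes; flag F1 raised NO
(C) alone accounts for all the evidence.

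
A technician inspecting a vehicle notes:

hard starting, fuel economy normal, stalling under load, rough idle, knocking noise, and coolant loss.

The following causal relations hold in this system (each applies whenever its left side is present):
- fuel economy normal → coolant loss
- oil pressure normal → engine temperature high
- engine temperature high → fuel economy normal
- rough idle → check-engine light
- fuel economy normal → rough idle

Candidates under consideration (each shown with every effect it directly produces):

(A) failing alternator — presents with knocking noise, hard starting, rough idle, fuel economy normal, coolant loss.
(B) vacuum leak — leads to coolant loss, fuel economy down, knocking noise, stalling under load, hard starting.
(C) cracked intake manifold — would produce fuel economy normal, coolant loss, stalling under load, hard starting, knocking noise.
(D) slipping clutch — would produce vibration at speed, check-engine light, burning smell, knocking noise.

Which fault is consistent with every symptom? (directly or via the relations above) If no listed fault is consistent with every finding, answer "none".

C

Checking each candidate against the observations:
(A) failing alternator — does not account for stalling under load
(B) vacuum leak — fails on fuel economy normal, rough idle (predicts fuel economy down, not fuel economy normal)
(C) cracked intake manifold — accounts for every observation (rough idle through fuel economy normal → rough idle)
(D) slipping clutch — does not account for hard starting, fuel economy normal, stalling under load, rough idle, coolant loss
Only (C) is consistent with every observation.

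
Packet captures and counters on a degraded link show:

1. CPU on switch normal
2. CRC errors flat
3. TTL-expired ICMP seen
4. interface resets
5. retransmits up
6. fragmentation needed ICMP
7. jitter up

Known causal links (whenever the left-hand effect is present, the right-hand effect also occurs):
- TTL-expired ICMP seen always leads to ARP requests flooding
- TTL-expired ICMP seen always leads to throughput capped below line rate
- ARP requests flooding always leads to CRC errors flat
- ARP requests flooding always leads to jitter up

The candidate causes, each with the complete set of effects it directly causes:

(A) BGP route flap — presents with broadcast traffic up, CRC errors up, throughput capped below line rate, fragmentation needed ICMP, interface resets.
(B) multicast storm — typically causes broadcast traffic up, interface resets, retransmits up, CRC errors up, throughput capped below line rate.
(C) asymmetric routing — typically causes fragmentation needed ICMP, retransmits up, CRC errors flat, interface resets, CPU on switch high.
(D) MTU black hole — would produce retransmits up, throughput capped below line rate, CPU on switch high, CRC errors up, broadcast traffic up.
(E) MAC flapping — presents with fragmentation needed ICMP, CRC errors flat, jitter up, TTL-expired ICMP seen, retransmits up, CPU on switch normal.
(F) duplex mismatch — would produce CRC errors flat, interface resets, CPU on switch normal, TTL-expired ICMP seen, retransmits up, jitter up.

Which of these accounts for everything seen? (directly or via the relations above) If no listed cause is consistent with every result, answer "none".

For each candidate, compare predicted effects to what was observed:
(A) BGP route flap — CPU on switch normal miss; CRC errors flat miss; TTL-expired ICMP seen miss; interface resets match; retransmits up miss; fragmentation needed ICMP match; jitter up miss
(B) multicast storm — fails on CPU on switch normal, CRC errors flat, TTL-expired ICMP seen, fragmentation needed ICMP, jitter up (predicts CRC errors up, not CRC errors flat)
(C) asymmetric routing — CPU on switch normal miss; CRC errors flat match; TTL-expired ICMP seen miss; interface resets match; retransmits up match; fragmentation needed ICMP match; jitter up miss
(D) MTU black hole — CPU on switch normal miss; CRC errors flat miss; TTL-expired ICMP seen miss; interface resets miss; retransmits up match; fragmentation needed ICMP miss; jitter up miss
(E) MAC flapping — CPU on switch normal match; CRC errors flat match; TTL-expired ICMP seen match; interface resets miss; retransmits up match; fragmentation needed ICMP match; jitter up match
(F) duplex mismatch — does not account for fragmentation needed ICMP
None of the listed candidates fits everything.

none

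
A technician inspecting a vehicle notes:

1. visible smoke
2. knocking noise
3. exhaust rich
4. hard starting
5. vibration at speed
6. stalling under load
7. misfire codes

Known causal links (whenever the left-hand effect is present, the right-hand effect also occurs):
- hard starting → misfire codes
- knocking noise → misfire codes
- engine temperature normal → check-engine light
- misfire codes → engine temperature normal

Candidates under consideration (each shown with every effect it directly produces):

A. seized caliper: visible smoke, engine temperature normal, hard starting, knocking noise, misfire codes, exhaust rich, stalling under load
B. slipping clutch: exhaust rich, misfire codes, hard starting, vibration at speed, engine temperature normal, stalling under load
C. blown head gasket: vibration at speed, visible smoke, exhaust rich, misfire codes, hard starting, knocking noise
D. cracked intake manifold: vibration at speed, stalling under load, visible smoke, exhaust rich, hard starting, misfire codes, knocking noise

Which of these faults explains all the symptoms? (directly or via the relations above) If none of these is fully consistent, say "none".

Checking each candidate against the observations:
(A) seized caliper — visible smoke match; knocking noise match; exhaust rich match; hard starting match; vibration at speed miss; stalling under load match; misfire codes match
(B) slipping clutch — does not account for visible smoke, knocking noise
(C) blown head gasket — visible smoke match; knocking noise match; exhaust rich match; hard starting match; vibration at speed match; stalling under load miss; misfire codes match
(D) cracked intake manifold — visible smoke match; knocking noise match; exhaust rich match; hard starting match; vibration at speed match; stalling under load match; misfire codes match
Only (D) is consistent with every observation.

D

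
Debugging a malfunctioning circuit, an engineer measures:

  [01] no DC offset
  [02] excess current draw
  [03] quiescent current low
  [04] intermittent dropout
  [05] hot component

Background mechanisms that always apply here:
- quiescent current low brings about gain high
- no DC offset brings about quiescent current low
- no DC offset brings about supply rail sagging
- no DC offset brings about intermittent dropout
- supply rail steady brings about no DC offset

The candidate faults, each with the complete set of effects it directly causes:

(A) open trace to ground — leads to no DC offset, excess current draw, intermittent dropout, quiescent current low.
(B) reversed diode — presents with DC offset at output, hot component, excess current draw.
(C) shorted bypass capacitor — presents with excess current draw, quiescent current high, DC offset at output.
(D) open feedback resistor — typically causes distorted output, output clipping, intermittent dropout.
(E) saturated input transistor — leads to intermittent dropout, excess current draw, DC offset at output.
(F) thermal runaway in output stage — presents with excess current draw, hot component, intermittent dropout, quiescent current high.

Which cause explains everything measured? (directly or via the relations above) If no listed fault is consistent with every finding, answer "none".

none

For each candidate, compare predicted effects to what was observed:
(A) open trace to ground — no DC offset match; excess current draw match; quiescent current low match; intermittent dropout match; hot component miss
(B) reversed diode — no DC offset miss; excess current draw match; quiescent current low miss; intermittent dropout miss; hot component match
(C) shorted bypass capacitor — no DC offset miss; excess current draw match; quiescent current low miss; intermittent dropout miss; hot component miss
(D) open feedback resistor — no DC offset miss; excess current draw miss; quiescent current low miss; intermittent dropout match; hot component miss
(E) saturated input transistor — no DC offset miss; excess current draw match; quiescent current low miss; intermittent dropout match; hot component miss
(F) thermal runaway in output stage — no DC offset miss; excess current draw match; quiescent current low miss; intermittent dropout match; hot component match
Every candidate fails on at least one observation.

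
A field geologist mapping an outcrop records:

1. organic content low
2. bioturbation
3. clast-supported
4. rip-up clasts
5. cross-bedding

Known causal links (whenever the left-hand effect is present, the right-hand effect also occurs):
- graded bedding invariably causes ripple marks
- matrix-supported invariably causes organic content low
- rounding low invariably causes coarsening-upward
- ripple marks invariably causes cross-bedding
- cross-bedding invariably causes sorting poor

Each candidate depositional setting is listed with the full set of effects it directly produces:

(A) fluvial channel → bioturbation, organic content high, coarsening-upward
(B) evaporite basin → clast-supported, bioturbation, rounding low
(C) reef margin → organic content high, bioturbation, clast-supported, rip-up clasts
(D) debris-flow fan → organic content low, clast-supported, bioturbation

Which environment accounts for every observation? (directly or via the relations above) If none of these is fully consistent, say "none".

none

Testing each hypothesis:
(A) fluvial channel — fails on organic content low, clast-supported, rip-up clasts, cross-bedding (predicts organic content high, not organic content low)
(B) evaporite basin — organic content low miss; bioturbation match; clast-supported match; rip-up clasts miss; cross-bedding miss
(C) reef margin — organic content low miss; bioturbation match; clast-supported match; rip-up clasts match; cross-bedding miss
(D) debris-flow fan — organic content low match; bioturbation match; clast-supported match; rip-up clasts miss; cross-bedding miss
No candidate is consistent with all observations.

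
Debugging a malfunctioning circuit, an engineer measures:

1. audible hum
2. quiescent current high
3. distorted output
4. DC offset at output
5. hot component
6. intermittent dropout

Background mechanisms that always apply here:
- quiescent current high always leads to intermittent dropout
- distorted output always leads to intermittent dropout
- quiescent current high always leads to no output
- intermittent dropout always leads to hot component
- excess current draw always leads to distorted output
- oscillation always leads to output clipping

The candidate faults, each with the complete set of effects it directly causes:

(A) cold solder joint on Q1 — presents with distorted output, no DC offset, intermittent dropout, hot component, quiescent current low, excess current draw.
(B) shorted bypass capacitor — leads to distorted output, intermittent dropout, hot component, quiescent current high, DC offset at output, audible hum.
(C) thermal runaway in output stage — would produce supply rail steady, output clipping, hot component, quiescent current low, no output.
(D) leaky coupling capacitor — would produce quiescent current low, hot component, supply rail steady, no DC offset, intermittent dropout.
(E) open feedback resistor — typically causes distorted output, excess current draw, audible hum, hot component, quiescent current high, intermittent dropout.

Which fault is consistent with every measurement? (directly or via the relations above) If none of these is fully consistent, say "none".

Testing each hypothesis:
(A) cold solder joint on Q1 — audible hum ✗; quiescent current high ✗; distorted output ✓; DC offset at output ✗; hot component ✓; intermittent dropout ✓
(B) shorted bypass capacitor — audible hum ✓; quiescent current high ✓; distorted output ✓; DC offset at output ✓; hot component ✓; intermittent dropout ✓
(C) thermal runaway in output stage — audible hum ✗; quiescent current high ✗; distorted output ✗; DC offset at output ✗; hot component ✓; intermittent dropout ✗
(D) leaky coupling capacitor — audible hum ✗; quiescent current high ✗; distorted output ✗; DC offset at output ✗; hot component ✓; intermittent dropout ✓
(E) open feedback resistor — does not account for DC offset at output
Only (B) is consistent with every observation.

B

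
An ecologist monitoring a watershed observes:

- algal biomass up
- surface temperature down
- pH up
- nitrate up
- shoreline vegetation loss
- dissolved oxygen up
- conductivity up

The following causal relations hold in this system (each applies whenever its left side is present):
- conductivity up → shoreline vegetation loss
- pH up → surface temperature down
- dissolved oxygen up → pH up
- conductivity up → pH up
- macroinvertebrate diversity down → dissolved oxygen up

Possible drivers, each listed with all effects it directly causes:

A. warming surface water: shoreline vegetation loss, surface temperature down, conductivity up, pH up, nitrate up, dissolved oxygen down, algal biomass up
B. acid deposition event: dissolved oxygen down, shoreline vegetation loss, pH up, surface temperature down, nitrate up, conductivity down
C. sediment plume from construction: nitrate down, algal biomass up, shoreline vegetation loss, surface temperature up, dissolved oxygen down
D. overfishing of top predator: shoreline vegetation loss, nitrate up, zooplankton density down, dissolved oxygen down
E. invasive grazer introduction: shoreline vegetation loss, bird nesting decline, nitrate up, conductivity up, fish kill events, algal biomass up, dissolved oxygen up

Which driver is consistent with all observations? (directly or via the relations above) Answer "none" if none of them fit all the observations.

E

Testing each hypothesis:
(A) warming surface water — fails on dissolved oxygen up (predicts dissolved oxygen down, not dissolved oxygen up)
(B) acid deposition event — fails on algal biomass up, dissolved oxygen up, conductivity up (predicts dissolved oxygen down, not dissolved oxygen up; predicts conductivity down, not conductivity up)
(C) sediment plume from construction — fails on surface temperature down, pH up, nitrate up, dissolved oxygen up, conductivity up (predicts surface temperature up, not surface temperature down; predicts nitrate down, not nitrate up; predicts dissolved oxygen down, not dissolved oxygen up)
(D) overfishing of top predator — algal biomass up ✗; surface temperature down ✗; pH up ✗; nitrate up ✓; shoreline vegetation loss ✓; dissolved oxygen up ✗; conductivity up ✗
(E) invasive grazer introduction — algal biomass up ✓; surface temperature down ✓ (through dissolved oxygen up → pH up → surface temperature down); pH up ✓ (through dissolved oxygen up → pH up); nitrate up ✓; shoreline vegetation loss ✓; dissolved oxygen up ✓; conductivity up ✓
Only (E) is consistent with every observation.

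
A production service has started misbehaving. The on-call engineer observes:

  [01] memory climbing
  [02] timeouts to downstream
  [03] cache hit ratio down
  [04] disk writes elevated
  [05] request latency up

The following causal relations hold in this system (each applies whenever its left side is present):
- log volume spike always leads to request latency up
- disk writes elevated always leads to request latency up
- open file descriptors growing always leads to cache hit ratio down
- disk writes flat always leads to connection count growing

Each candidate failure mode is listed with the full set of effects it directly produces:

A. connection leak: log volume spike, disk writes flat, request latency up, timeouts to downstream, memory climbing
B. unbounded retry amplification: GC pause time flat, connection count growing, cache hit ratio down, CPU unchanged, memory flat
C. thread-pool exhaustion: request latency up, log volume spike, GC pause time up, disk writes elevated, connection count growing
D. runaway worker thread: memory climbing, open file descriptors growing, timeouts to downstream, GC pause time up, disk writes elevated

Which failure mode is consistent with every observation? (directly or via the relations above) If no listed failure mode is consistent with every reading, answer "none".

D

Checking each candidate against the observations:
(A) connection leak — memory climbing match; timeouts to downstream match; cache hit ratio down miss; disk writes elevated miss; request latency up match
(B) unbounded retry amplification — fails on memory climbing, timeouts to downstream, disk writes elevated, request latency up (predicts memory flat, not memory climbing)
(C) thread-pool exhaustion — memory climbing miss; timeouts to downstream miss; cache hit ratio down miss; disk writes elevated match; request latency up match
(D) runaway worker thread — memory climbing match; timeouts to downstream match; cache hit ratio down match (by open file descriptors growing → cache hit ratio down); disk writes elevated match; request latency up match (by disk writes elevated → request latency up)
Only (D) is consistent with every observation.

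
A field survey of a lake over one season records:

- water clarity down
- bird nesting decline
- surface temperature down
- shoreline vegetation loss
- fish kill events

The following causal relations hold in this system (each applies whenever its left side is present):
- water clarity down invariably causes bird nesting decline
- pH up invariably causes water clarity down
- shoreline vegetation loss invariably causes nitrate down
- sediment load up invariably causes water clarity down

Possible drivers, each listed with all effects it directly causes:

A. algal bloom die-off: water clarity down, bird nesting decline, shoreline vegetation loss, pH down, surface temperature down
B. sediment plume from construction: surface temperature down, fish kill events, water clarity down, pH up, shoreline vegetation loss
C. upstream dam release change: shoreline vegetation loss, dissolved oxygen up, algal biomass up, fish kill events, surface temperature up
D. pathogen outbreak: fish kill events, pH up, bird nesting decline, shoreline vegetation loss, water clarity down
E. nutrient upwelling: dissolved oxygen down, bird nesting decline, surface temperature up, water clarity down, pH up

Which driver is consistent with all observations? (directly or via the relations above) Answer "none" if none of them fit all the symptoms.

Checking each candidate against the observations:
(A) algal bloom die-off — water clarity down yes; bird nesting decline yes; surface temperature down yes; shoreline vegetation loss yes; fish kill events NO
(B) sediment plume from construction — accounts for every observation (bird nesting decline via water clarity down → bird nesting decline)
(C) upstream dam release change — fails on water clarity down, bird nesting decline, surface temperature down (predicts surface temperature up, not surface temperature down)
(D) pathogen outbreak — water clarity down yes; bird nesting decline yes; surface temperature down NO; shoreline vegetation loss yes; fish kill events yes
(E) nutrient upwelling — water clarity down yes; bird nesting decline yes; surface temperature down NO; shoreline vegetation loss NO; fish kill events NO
(B) alone accounts for all the evidence.

B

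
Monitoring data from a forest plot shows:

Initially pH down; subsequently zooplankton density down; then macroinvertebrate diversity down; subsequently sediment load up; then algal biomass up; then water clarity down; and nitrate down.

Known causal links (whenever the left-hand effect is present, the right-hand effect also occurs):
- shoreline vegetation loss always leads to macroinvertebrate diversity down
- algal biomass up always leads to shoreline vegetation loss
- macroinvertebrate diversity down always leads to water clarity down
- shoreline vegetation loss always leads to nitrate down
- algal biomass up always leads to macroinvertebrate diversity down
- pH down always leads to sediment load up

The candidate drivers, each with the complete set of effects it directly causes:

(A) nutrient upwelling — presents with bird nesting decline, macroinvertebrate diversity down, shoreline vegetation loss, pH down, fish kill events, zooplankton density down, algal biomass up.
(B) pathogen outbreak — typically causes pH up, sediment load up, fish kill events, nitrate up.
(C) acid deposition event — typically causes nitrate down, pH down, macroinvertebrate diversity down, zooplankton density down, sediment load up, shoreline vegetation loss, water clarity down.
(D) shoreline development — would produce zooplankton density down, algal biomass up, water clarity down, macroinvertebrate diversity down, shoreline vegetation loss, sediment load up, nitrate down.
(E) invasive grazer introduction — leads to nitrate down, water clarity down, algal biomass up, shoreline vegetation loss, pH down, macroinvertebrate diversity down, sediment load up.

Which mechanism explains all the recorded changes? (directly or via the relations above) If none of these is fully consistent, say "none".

For each candidate, compare predicted effects to what was observed:
(A) nutrient upwelling — pH down ✓; zooplankton density down ✓; macroinvertebrate diversity down ✓; sediment load up ✓ (by pH down → sediment load up); algal biomass up ✓; water clarity down ✓ (by macroinvertebrate diversity down → water clarity down); nitrate down ✓ (by shoreline vegetation loss → nitrate down)
(B) pathogen outbreak — pH down ✗; zooplankton density down ✗; macroinvertebrate diversity down ✗; sediment load up ✓; algal biomass up ✗; water clarity down ✗; nitrate down ✗
(C) acid deposition event — does not account for algal biomass up
(D) shoreline development — pH down ✗; zooplankton density down ✓; macroinvertebrate diversity down ✓; sediment load up ✓; algal biomass up ✓; water clarity down ✓; nitrate down ✓
(E) invasive grazer introduction — pH down ✓; zooplankton density down ✗; macroinvertebrate diversity down ✓; sediment load up ✓; algal biomass up ✓; water clarity down ✓; nitrate down ✓
(A) alone accounts for all the evidence.

A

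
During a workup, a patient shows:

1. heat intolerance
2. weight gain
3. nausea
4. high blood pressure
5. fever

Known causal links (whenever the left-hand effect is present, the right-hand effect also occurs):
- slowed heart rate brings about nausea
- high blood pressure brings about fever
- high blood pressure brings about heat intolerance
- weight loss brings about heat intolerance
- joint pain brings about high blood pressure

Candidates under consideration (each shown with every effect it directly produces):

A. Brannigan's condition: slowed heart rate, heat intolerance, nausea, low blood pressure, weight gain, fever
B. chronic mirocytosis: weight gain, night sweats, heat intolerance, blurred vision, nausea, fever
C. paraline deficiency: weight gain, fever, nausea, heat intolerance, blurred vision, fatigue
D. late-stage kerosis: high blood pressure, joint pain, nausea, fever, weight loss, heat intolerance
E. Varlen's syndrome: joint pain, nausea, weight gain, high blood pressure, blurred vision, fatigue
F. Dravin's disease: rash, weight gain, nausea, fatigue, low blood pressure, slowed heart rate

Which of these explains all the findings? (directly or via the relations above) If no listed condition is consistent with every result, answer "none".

E

For each candidate, compare predicted effects to what was observed:
(A) Brannigan's condition — fails on high blood pressure (predicts low blood pressure, not high blood pressure)
(B) chronic mirocytosis — heat intolerance +; weight gain +; nausea +; high blood pressure -; fever +
(C) paraline deficiency — heat intolerance +; weight gain +; nausea +; high blood pressure -; fever +
(D) late-stage kerosis — heat intolerance +; weight gain -; nausea +; high blood pressure +; fever +
(E) Varlen's syndrome — heat intolerance + (by high blood pressure → heat intolerance); weight gain +; nausea +; high blood pressure +; fever + (by high blood pressure → fever)
(F) Dravin's disease — fails on heat intolerance, high blood pressure, fever (predicts low blood pressure, not high blood pressure)
(E) is the only candidate with no mismatches.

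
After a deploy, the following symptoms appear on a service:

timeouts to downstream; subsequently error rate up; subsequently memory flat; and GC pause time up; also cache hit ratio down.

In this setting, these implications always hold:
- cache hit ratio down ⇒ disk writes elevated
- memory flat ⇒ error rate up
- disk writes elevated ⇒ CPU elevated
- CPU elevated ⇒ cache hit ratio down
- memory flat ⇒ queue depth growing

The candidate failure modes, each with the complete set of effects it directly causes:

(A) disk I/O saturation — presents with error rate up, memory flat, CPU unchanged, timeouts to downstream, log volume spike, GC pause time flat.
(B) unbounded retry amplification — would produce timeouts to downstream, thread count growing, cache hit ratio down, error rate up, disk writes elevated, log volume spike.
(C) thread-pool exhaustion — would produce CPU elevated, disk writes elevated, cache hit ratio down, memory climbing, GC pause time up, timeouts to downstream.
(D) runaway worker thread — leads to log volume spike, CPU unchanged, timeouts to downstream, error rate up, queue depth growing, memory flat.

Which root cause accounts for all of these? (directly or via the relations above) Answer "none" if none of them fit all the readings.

none

Testing each hypothesis:
(A) disk I/O saturation — timeouts to downstream ✓; error rate up ✓; memory flat ✓; GC pause time up ✗; cache hit ratio down ✗
(B) unbounded retry amplification — timeouts to downstream ✓; error rate up ✓; memory flat ✗; GC pause time up ✗; cache hit ratio down ✓
(C) thread-pool exhaustion — fails on error rate up, memory flat (predicts memory climbing, not memory flat)
(D) runaway worker thread — does not account for GC pause time up, cache hit ratio down
Every candidate fails on at least one observation.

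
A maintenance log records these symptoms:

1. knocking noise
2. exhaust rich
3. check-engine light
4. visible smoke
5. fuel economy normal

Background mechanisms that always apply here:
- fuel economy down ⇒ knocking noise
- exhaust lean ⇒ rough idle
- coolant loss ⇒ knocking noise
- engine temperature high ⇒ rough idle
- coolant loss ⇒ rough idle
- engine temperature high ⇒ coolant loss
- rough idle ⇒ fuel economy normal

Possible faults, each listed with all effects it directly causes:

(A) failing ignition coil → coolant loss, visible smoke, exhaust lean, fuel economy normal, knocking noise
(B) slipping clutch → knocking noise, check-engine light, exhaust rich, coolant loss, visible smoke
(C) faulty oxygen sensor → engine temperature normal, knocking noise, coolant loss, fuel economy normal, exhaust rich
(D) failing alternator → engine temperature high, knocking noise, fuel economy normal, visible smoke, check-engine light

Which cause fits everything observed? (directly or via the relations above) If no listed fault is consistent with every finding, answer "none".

B

Testing each hypothesis:
(A) failing ignition coil — fails on exhaust rich, check-engine light (predicts exhaust lean, not exhaust rich)
(B) slipping clutch — accounts for every observation (fuel economy normal through coolant loss → rough idle → fuel economy normal)
(C) faulty oxygen sensor — knocking noise ✓; exhaust rich ✓; check-engine light ✗; visible smoke ✗; fuel economy normal ✓
(D) failing alternator — does not account for exhaust rich
(B) alone accounts for all the evidence.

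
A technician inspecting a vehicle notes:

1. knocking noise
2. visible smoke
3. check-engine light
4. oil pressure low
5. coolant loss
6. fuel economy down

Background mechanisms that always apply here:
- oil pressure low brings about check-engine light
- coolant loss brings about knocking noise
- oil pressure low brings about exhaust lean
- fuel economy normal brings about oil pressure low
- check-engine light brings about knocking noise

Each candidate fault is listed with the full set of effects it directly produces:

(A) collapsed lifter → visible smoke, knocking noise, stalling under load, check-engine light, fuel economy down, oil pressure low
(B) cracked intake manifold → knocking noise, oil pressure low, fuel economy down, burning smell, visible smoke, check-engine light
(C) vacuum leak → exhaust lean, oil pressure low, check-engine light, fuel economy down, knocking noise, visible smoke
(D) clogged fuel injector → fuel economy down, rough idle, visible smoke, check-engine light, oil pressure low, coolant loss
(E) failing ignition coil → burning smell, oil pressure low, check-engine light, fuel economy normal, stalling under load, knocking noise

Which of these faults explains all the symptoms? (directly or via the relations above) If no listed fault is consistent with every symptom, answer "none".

D

Testing each hypothesis:
(A) collapsed lifter — does not account for coolant loss
(B) cracked intake manifold — does not account for coolant loss
(C) vacuum leak — does not account for coolant loss
(D) clogged fuel injector — knocking noise yes (through coolant loss → knocking noise); visible smoke yes; check-engine light yes; oil pressure low yes; coolant loss yes; fuel economy down yes
(E) failing ignition coil — knocking noise yes; visible smoke NO; check-engine light yes; oil pressure low yes; coolant loss NO; fuel economy down NO
Only (D) is consistent with every observation.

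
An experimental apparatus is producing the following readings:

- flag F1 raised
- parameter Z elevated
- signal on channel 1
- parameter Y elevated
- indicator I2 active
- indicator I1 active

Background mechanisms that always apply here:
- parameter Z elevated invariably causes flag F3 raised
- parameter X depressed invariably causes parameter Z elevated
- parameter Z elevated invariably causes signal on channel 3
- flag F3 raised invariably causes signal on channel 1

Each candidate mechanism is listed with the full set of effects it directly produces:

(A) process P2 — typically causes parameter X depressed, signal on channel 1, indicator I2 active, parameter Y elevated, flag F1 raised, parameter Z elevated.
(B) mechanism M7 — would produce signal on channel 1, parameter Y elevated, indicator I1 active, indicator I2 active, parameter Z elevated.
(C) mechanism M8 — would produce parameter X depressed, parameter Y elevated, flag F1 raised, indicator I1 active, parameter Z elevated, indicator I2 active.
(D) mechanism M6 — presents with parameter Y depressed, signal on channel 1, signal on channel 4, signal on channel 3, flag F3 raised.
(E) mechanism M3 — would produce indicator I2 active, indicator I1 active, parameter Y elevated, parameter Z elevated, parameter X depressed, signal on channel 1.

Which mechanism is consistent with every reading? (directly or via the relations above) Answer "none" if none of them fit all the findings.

C

Per-candidate check:
(A) process P2 — does not account for indicator I1 active
(B) mechanism M7 — flag F1 raised NO; parameter Z elevated yes; signal on channel 1 yes; parameter Y elevated yes; indicator I2 active yes; indicator I1 active yes
(C) mechanism M8 — flag F1 raised yes; parameter Z elevated yes; signal on channel 1 yes (via parameter Z elevated → flag F3 raised → signal on channel 1); parameter Y elevated yes; indicator I2 active yes; indicator I1 active yes
(D) mechanism M6 — fails on flag F1 raised, parameter Z elevated, parameter Y elevated, indicator I2 active, indicator I1 active (predicts parameter Y depressed, not parameter Y elevated)
(E) mechanism M3 — flag F1 raised NO; parameter Z elevated yes; signal on channel 1 yes; parameter Y elevated yes; indicator I2 active yes; indicator I1 active yes
(C) alone accounts for all the evidence.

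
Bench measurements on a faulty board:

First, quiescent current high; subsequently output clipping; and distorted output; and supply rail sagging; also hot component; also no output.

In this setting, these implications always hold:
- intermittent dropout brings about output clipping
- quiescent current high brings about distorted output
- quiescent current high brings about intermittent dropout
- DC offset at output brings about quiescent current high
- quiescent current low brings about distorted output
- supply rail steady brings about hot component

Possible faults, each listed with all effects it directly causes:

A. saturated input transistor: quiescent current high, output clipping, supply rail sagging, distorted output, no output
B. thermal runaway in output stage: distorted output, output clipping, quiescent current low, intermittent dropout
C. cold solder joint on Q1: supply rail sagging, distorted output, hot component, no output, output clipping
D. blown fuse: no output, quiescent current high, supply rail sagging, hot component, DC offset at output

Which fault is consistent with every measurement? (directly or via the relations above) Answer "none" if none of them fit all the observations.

Per-candidate check:
(A) saturated input transistor — does not account for hot component
(B) thermal runaway in output stage — quiescent current high ✗; output clipping ✓; distorted output ✓; supply rail sagging ✗; hot component ✗; no output ✗
(C) cold solder joint on Q1 — quiescent current high ✗; output clipping ✓; distorted output ✓; supply rail sagging ✓; hot component ✓; no output ✓
(D) blown fuse — quiescent current high ✓; output clipping ✓ (via quiescent current high → intermittent dropout → output clipping); distorted output ✓ (via quiescent current high → distorted output); supply rail sagging ✓; hot component ✓; no output ✓
(D) alone accounts for all the evidence.

D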